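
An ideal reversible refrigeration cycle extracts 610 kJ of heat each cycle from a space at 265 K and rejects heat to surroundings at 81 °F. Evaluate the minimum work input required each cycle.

T_H = 81 °F → (81 − 32) × 5/9 = 27.22 °C = 300.37 K.
Carnot COP: COP_R = T_C/(T_H − T_C) = 265.00/35.37 = 7.4918.
W = Q_C/COP_R = 610/7.4918 = 81.4 kJ.

W_in ≈ 81.4 kJ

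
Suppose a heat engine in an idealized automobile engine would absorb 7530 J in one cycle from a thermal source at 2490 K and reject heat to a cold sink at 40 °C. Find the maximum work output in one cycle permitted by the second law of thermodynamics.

W_max ≈ 6583 J

T_C = 40 °C → 40 + 273.15 = 313.15 K.
By the Carnot theorem, η_max = 1 − T_C/T_H = 1 − 313.15/2490.00 = 0.8742.
W_max = η_max · Q_H = 0.8742 × 7530 = 6583 J.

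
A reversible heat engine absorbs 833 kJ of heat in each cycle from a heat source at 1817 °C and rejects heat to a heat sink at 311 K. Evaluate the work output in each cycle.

W ≈ 709 kJ

T_H = 1817 °C → 1817 + 273.15 = 2090.15 K.
The Carnot efficiency is η = 1 − T_C/T_H = 1 − 311.00/2090.15 = 0.8512.
W = η·Q_H = 0.8512 × 833 = 709 kJ.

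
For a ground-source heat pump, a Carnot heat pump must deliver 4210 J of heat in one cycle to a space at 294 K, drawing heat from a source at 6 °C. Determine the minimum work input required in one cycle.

T_C = 6 °C → 6 + 273.15 = 279.15 K.
Reversible heating COP: COP_HP = T_H/(T_H − T_C) = 294.00/14.85 = 19.7980.
W = Q_H/COP_HP = 4210/19.7980 = 213 J.

W_in ≈ 213 J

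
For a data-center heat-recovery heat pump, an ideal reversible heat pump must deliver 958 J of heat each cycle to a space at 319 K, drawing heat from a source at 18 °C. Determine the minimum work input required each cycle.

W_in ≈ 83.6 J

T_C = 18 °C → 18 + 273.15 = 291.15 K.
For a reversible heat pump, COP_HP = T_H/(T_H − T_C) = 319.00/27.85 = 11.4542.
W = Q_H/COP_HP = 958/11.4542 = 83.6 J.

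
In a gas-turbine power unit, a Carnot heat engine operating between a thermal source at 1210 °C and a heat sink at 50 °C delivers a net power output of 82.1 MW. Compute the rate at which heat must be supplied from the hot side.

T_H = 1210 °C → 1210 + 273.15 = 1483.15 K.
T_C = 50 °C → 50 + 273.15 = 323.15 K.
η_rev = 1 − T_C/T_H = 1 − 323.15/1483.15 = 0.7821.
Q_H = W/η = 82.1/0.7821 = 105.0 MW.

Q̇_H ≈ 105.0 MW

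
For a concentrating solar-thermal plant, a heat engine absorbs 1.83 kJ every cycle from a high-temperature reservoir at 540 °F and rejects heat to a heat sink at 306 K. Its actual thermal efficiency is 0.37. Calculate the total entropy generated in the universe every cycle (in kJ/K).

ΔS_univ ≈ 4.73e-04 kJ/K

T_H = 540 °F → (540 − 32) × 5/9 = 282.22 °C = 555.37 K.
W = η·Q_H = 0.37 × 1.83 = 0.6771 kJ, so Q_C = Q_H − W = 1.153 kJ.
Entropy balance on the reservoirs: −Q_H/T_H = -0.003295 kJ/K, +Q_C/T_C = 0.003768 kJ/K.
ΔS_univ = −Q_H/T_H + Q_C/T_C = 4.73e-04 kJ/K (> 0, since η = 0.37 < η_Carnot = 0.449).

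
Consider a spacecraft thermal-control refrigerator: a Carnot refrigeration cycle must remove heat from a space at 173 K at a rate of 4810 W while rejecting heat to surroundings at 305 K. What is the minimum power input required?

Ẇ_in ≈ 3670 W

Carnot COP: COP_R = T_C/(T_H − T_C) = 173.00/132.00 = 1.3106.
W = Q_C/COP_R = 4810/1.3106 = 3670 W.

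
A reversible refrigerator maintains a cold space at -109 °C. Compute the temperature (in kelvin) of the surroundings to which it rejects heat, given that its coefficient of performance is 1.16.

T_C = -109 °C → -109 + 273.15 = 164.15 K.
COP_R = T_C/(T_H − T_C) ⇒ T_H = T_C·(1 + 1/COP_R) = 164.15 × (1 + 1/1.16) = 305.7 K.

T_H ≈ 305.7 K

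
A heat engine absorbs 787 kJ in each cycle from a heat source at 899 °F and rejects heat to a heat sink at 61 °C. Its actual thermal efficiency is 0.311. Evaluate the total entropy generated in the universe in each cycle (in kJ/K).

ΔS_univ ≈ 0.5801 kJ/K

T_H = 899 °F → (899 − 32) × 5/9 = 481.67 °C = 754.82 K.
T_C = 61 °C → 61 + 273.15 = 334.15 K.
W = η·Q_H = 0.311 × 787 = 244.8 kJ, so Q_C = Q_H − W = 542.2 kJ.
The hot reservoir loses entropy Q_H/T_H = 787/754.82 = 1.043 kJ/K; the cold reservoir gains Q_C/T_C = 542.2/334.15 = 1.623 kJ/K.
ΔS_univ = −Q_H/T_H + Q_C/T_C = 0.5801 kJ/K (> 0, since η = 0.311 < η_Carnot = 0.557).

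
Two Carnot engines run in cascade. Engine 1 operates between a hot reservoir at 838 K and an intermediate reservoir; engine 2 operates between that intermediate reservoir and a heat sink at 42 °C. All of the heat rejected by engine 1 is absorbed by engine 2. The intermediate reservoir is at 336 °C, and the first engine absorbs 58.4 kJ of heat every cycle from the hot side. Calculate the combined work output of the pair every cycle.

W_total ≈ 36.4 kJ

T_C = 42 °C → 42 + 273.15 = 315.15 K.
Two reversible stages in series are equivalent to a single Carnot engine between T_H and T_C, so η_total = 1 − T_C/T_H = 1 − 315.15/838.00 = 0.6239.
W_total = η_total · Q_H = 0.6239 × 58.4 = 36.4 kJ.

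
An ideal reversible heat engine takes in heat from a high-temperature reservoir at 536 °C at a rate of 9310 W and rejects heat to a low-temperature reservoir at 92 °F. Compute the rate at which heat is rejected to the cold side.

Q̇_C ≈ 3526 W

T_H = 536 °C → 536 + 273.15 = 809.15 K.
T_C = 92 °F → (92 − 32) × 5/9 = 33.33 °C = 306.48 K.
η_rev = 1 − T_C/T_H = 1 − 306.48/809.15 = 0.6212.
For a reversible cycle Q_C/Q_H = T_C/T_H, so Q_C = 9310 × 306.48/809.15 = 3526 W.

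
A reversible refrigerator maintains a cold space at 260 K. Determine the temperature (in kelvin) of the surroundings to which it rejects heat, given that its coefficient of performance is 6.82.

T_H ≈ 298.1 K

COP_R = T_C/(T_H − T_C) ⇒ T_H = T_C·(1 + 1/COP_R) = 260.00 × (1 + 1/6.82) = 298.1 K.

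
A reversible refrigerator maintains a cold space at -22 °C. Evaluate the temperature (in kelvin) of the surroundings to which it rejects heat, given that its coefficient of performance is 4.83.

T_H ≈ 303 K

T_C = -22 °C → -22 + 273.15 = 251.15 K.
COP_R = T_C/(T_H − T_C) ⇒ T_H = T_C·(1 + 1/COP_R) = 251.15 × (1 + 1/4.83) = 303 K.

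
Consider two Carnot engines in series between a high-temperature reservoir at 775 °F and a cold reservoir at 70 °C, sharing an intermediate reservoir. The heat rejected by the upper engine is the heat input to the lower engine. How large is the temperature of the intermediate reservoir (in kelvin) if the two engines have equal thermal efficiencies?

T_m ≈ 485 K

T_H = 775 °F → (775 − 32) × 5/9 = 412.78 °C = 685.93 K.
T_C = 70 °C → 70 + 273.15 = 343.15 K.
Equal efficiencies require 1 − T_m/T_H = 1 − T_C/T_m, i.e. T_m/T_H = T_C/T_m, so T_m = √(T_H·T_C) = √(685.93 × 343.15) = 485 K.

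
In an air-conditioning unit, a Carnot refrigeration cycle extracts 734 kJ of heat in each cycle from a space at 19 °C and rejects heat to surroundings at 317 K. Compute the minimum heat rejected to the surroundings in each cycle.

Q_H ≈ 796 kJ

T_C = 19 °C → 19 + 273.15 = 292.15 K.
For a reversible cycle Q_H/Q_C = T_H/T_C, so Q_H = Q_C·T_H/T_C = 734 × 317.00/292.15 = 796 kJ.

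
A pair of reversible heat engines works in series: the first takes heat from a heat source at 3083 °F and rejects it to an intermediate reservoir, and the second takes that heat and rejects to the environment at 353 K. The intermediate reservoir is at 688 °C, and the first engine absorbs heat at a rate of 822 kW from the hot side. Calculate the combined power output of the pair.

Ẇ_total ≈ 675 kW

T_H = 3083 °F → (3083 − 32) × 5/9 = 1695.00 °C = 1968.15 K.
Two reversible stages in series are equivalent to a single Carnot engine between T_H and T_C, so η_total = 1 − T_C/T_H = 1 − 353.00/1968.15 = 0.8206.
W_total = η_total · Q_H = 0.8206 × 822 = 675 kW.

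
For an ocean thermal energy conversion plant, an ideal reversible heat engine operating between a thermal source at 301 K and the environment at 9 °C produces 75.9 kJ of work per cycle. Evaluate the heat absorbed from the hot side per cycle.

Q_H ≈ 1210 kJ

T_C = 9 °C → 9 + 273.15 = 282.15 K.
For a reversible engine, η = 1 − T_C/T_H = 1 − 282.15/301.00 = 0.0626.
Q_H = W/η = 75.9/0.0626 = 1210 kJ.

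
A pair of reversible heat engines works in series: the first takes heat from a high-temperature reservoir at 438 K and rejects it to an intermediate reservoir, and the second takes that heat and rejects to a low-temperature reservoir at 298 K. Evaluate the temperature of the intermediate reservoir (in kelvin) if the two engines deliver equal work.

For reversible stages Q_m = Q_H·(T_m/T_H). Setting W₁ = Q_H(1 − T_m/T_H) equal to W₂ = Q_m(1 − T_C/T_m) = Q_H·(T_m − T_C)/T_H gives T_H − T_m = T_m − T_C, so T_m = (T_H + T_C)/2 = (438.00 + 298.00)/2 = 368.0 K.

T_m ≈ 368.0 K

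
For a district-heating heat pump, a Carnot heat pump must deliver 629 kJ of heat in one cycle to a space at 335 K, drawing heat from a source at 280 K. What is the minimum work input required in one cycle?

The Carnot heat-pump COP is COP_HP = T_H/(T_H − T_C) = 335.00/55.00 = 6.0909.
W = Q_H/COP_HP = 629/6.0909 = 103 kJ.

W_in ≈ 103 kJ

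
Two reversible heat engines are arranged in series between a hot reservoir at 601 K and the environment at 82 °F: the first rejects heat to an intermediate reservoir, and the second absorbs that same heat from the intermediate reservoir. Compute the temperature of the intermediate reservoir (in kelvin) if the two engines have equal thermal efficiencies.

T_C = 82 °F → (82 − 32) × 5/9 = 27.78 °C = 300.93 K.
Equal efficiencies require 1 − T_m/T_H = 1 − T_C/T_m, i.e. T_m/T_H = T_C/T_m, so T_m = √(T_H·T_C) = √(601.00 × 300.93) = 425 K.

T_m ≈ 425 K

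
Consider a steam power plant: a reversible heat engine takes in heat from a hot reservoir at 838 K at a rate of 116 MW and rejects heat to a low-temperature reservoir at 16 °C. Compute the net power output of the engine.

Ẇ ≈ 76.0 MW

T_C = 16 °C → 16 + 273.15 = 289.15 K.
For a reversible engine, η = 1 − T_C/T_H = 1 − 289.15/838.00 = 0.6550.
W = η·Q_H = 0.6550 × 116 = 76.0 MW.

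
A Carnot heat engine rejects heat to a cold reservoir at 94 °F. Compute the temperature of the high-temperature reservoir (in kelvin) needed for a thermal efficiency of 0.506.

T_H ≈ 622.7 K

T_C = 94 °F → (94 − 32) × 5/9 = 34.44 °C = 307.59 K.
From η = 1 − T_C/T_H, solving for T_H gives T_H = T_C/(1 − η) = 307.59/(1 − 0.506) = 622.7 K.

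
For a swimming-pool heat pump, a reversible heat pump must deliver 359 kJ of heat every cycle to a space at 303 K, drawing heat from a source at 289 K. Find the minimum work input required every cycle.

W_in ≈ 16.59 kJ

COP_HP = T_H/(T_H − T_C) = 303.00/14.00 = 21.6429.
W = Q_H/COP_HP = 359/21.6429 = 16.59 kJ.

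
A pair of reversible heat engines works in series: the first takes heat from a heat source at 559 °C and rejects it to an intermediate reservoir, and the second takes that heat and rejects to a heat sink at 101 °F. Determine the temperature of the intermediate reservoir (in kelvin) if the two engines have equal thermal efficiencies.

T_H = 559 °C → 559 + 273.15 = 832.15 K.
T_C = 101 °F → (101 − 32) × 5/9 = 38.33 °C = 311.48 K.
Equal efficiencies require 1 − T_m/T_H = 1 − T_C/T_m, i.e. T_m/T_H = T_C/T_m, so T_m = √(T_H·T_C) = √(832.15 × 311.48) = 509.1 K.

T_m ≈ 509.1 K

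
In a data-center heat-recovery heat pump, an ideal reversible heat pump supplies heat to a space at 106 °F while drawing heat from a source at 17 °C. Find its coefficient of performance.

T_H = 106 °F → (106 − 32) × 5/9 = 41.11 °C = 314.26 K.
T_C = 17 °C → 17 + 273.15 = 290.15 K.
The Carnot heat-pump COP is COP_HP = T_H/(T_H − T_C) = 314.26/(314.26 − 290.15) = 13.03.

COP_HP ≈ 13.03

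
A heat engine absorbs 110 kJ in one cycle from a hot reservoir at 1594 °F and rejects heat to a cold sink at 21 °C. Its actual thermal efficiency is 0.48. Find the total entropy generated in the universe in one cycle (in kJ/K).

T_H = 1594 °F → (1594 − 32) × 5/9 = 867.78 °C = 1140.93 K.
T_C = 21 °C → 21 + 273.15 = 294.15 K.
W = η·Q_H = 0.48 × 110 = 52.80 kJ, so Q_C = Q_H − W = 57.20 kJ.
The hot reservoir loses entropy Q_H/T_H = 110/1140.93 = 0.09641 kJ/K; the cold reservoir gains Q_C/T_C = 57.20/294.15 = 0.1945 kJ/K.
ΔS_univ = −Q_H/T_H + Q_C/T_C = 0.0980 kJ/K (> 0, since η = 0.48 < η_Carnot = 0.742).

ΔS_univ ≈ 0.0980 kJ/K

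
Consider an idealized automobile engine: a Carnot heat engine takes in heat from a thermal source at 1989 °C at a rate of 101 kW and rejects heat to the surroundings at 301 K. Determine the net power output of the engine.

Ẇ ≈ 87.56 kW

T_H = 1989 °C → 1989 + 273.15 = 2262.15 K.
Since the cycle is reversible, η = 1 − T_C/T_H = 1 − 301.00/2262.15 = 0.8669.
W = η·Q_H = 0.8669 × 101 = 87.56 kW.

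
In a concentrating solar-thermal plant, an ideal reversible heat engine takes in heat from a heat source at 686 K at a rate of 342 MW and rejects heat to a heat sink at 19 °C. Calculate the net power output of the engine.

T_C = 19 °C → 19 + 273.15 = 292.15 K.
η_rev = 1 − T_C/T_H = 1 − 292.15/686.00 = 0.5741.
W = η·Q_H = 0.5741 × 342 = 196.4 MW.

Ẇ ≈ 196.4 MW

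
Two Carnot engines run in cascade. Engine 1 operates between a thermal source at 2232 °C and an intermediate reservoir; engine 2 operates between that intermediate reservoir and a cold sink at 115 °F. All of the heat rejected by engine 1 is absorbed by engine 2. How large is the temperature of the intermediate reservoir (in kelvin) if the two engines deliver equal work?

T_H = 2232 °C → 2232 + 273.15 = 2505.15 K.
T_C = 115 °F → (115 − 32) × 5/9 = 46.11 °C = 319.26 K.
For reversible stages Q_m = Q_H·(T_m/T_H). Setting W₁ = Q_H(1 − T_m/T_H) equal to W₂ = Q_m(1 − T_C/T_m) = Q_H·(T_m − T_C)/T_H gives T_H − T_m = T_m − T_C, so T_m = (T_H + T_C)/2 = (2505.15 + 319.26)/2 = 1412 K.

T_m ≈ 1412 K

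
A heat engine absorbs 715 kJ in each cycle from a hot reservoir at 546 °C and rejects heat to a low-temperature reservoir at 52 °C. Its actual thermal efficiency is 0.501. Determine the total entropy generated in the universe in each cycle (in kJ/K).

ΔS_univ ≈ 0.2244 kJ/K

T_H = 546 °C → 546 + 273.15 = 819.15 K.
T_C = 52 °C → 52 + 273.15 = 325.15 K.
W = η·Q_H = 0.501 × 715 = 358.2 kJ, so Q_C = Q_H − W = 356.8 kJ.
Reservoir entropy changes: ΔS_H = −Q_H/T_H = −715/819.15 = -0.8729 kJ/K and ΔS_C = +Q_C/T_C = 356.8/325.15 = 1.097 kJ/K.
ΔS_univ = −Q_H/T_H + Q_C/T_C = 0.2244 kJ/K (> 0, since η = 0.501 < η_Carnot = 0.603).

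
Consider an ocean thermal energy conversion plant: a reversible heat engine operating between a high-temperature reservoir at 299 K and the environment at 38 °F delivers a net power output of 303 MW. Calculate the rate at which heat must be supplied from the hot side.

Q̇_H ≈ 4020 MW

T_C = 38 °F → (38 − 32) × 5/9 = 3.33 °C = 276.48 K.
Since the cycle is reversible, η = 1 − T_C/T_H = 1 − 276.48/299.00 = 0.0753.
Q_H = W/η = 303/0.0753 = 4020 MW.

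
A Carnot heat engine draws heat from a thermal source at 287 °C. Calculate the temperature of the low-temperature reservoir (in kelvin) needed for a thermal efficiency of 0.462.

T_C ≈ 301 K

T_H = 287 °C → 287 + 273.15 = 560.15 K.
From η = 1 − T_C/T_H, T_C = T_H·(1 − η) = 560.15 × (1 − 0.462) = 301 K.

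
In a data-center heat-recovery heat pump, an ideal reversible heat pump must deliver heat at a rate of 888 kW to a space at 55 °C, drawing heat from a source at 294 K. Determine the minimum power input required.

T_H = 55 °C → 55 + 273.15 = 328.15 K.
Reversible heating COP: COP_HP = T_H/(T_H − T_C) = 328.15/34.15 = 9.6091.
W = Q_H/COP_HP = 888/9.6091 = 92.4 kW.

Ẇ_in ≈ 92.4 kW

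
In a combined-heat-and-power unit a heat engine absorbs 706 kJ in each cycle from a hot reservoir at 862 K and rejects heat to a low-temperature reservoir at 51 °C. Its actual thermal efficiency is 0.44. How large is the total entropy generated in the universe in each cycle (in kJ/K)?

T_C = 51 °C → 51 + 273.15 = 324.15 K.
W = η·Q_H = 0.44 × 706 = 310.6 kJ, so Q_C = Q_H − W = 395.4 kJ.
Entropy balance on the reservoirs: −Q_H/T_H = -0.8190 kJ/K, +Q_C/T_C = 1.220 kJ/K.
ΔS_univ = −Q_H/T_H + Q_C/T_C = 0.4007 kJ/K (> 0, since η = 0.44 < η_Carnot = 0.624).

ΔS_univ ≈ 0.4007 kJ/K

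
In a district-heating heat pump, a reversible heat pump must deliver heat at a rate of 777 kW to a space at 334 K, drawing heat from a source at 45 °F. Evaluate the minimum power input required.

Ẇ_in ≈ 125 kW

T_C = 45 °F → (45 − 32) × 5/9 = 7.22 °C = 280.37 K.
Reversible heating COP: COP_HP = T_H/(T_H − T_C) = 334.00/53.63 = 6.2281.
W = Q_H/COP_HP = 777/6.2281 = 125 kW.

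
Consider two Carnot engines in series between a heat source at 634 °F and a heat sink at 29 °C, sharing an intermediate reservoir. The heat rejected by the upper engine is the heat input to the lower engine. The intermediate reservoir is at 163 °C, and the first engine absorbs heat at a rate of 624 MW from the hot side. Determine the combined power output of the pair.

Ẇ_total ≈ 314 MW

T_H = 634 °F → (634 − 32) × 5/9 = 334.44 °C = 607.59 K.
T_C = 29 °C → 29 + 273.15 = 302.15 K.
Two reversible stages in series are equivalent to a single Carnot engine between T_H and T_C, so η_total = 1 − T_C/T_H = 1 − 302.15/607.59 = 0.5027.
W_total = η_total · Q_H = 0.5027 × 624 = 314 MW.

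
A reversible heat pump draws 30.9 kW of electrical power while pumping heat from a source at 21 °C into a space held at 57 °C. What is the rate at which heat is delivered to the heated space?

Q̇_H ≈ 283.4 kW

T_H = 57 °C → 57 + 273.15 = 330.15 K.
T_C = 21 °C → 21 + 273.15 = 294.15 K.
Reversible heating COP: COP_HP = T_H/(T_H − T_C) = 330.15/36.00 = 9.1708.
Q_H = COP_HP · W = 9.1708 × 30.9 = 283.4 kW.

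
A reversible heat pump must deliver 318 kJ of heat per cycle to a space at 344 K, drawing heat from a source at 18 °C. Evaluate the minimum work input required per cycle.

W_in ≈ 48.9 kJ

T_C = 18 °C → 18 + 273.15 = 291.15 K.
Reversible heating COP: COP_HP = T_H/(T_H − T_C) = 344.00/52.85 = 6.5090.
W = Q_H/COP_HP = 318/6.5090 = 48.9 kJ.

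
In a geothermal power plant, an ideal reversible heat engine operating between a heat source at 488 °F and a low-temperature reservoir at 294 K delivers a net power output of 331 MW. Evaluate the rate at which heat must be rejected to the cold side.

T_H = 488 °F → (488 − 32) × 5/9 = 253.33 °C = 526.48 K.
Carnot efficiency: η = 1 − T_C/T_H = 1 − 294.00/526.48 = 0.4416.
Since Q_C/Q_H = T_C/T_H and Q_H = W/η, Q_C = W·T_C/(T_H − T_C) = 331 × 294.00/232.48 = 419 MW.

Q̇_C ≈ 419 MW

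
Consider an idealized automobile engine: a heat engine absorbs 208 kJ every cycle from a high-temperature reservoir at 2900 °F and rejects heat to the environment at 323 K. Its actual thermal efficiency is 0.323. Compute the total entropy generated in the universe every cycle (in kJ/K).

T_H = 2900 °F → (2900 − 32) × 5/9 = 1593.33 °C = 1866.48 K.
W = η·Q_H = 0.323 × 208 = 67.18 kJ, so Q_C = Q_H − W = 140.8 kJ.
The hot reservoir loses entropy Q_H/T_H = 208/1866.48 = 0.1114 kJ/K; the cold reservoir gains Q_C/T_C = 140.8/323.00 = 0.4360 kJ/K.
ΔS_univ = −Q_H/T_H + Q_C/T_C = 0.3245 kJ/K (> 0, since η = 0.323 < η_Carnot = 0.827).

ΔS_univ ≈ 0.3245 kJ/K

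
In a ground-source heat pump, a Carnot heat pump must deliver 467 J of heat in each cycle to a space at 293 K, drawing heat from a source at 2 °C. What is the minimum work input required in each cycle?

W_in ≈ 28.5 J

T_C = 2 °C → 2 + 273.15 = 275.15 K.
Reversible heating COP: COP_HP = T_H/(T_H − T_C) = 293.00/17.85 = 16.4146.
W = Q_H/COP_HP = 467/16.4146 = 28.5 J.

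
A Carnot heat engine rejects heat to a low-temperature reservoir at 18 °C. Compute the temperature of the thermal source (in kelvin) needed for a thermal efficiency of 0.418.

T_C = 18 °C → 18 + 273.15 = 291.15 K.
From η = 1 − T_C/T_H, solving for T_H gives T_H = T_C/(1 − η) = 291.15/(1 − 0.418) = 500.3 K.

T_H ≈ 500.3 K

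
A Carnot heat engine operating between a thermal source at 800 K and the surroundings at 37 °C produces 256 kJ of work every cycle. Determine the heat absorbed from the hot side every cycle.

T_C = 37 °C → 37 + 273.15 = 310.15 K.
η_rev = 1 − T_C/T_H = 1 − 310.15/800.00 = 0.6123.
Q_H = W/η = 256/0.6123 = 418.1 kJ.

Q_H ≈ 418.1 kJ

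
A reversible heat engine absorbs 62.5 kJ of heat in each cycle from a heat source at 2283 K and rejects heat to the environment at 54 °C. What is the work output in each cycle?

W ≈ 53.5 kJ

T_C = 54 °C → 54 + 273.15 = 327.15 K.
The Carnot efficiency is η = 1 − T_C/T_H = 1 − 327.15/2283.00 = 0.8567.
W = η·Q_H = 0.8567 × 62.5 = 53.5 kJ.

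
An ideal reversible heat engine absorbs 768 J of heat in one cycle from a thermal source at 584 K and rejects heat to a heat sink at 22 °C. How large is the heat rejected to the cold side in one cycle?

T_C = 22 °C → 22 + 273.15 = 295.15 K.
Carnot efficiency: η = 1 − T_C/T_H = 1 − 295.15/584.00 = 0.4946.
For a reversible cycle Q_C/Q_H = T_C/T_H, so Q_C = 768 × 295.15/584.00 = 388 J.

Q_C ≈ 388 J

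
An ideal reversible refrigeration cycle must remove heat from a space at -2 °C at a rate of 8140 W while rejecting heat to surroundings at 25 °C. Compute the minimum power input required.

T_H = 25 °C → 25 + 273.15 = 298.15 K.
T_C = -2 °C → -2 + 273.15 = 271.15 K.
Carnot COP: COP_R = T_C/(T_H − T_C) = 271.15/27.00 = 10.0426.
W = Q_C/COP_R = 8140/10.0426 = 811 W.

Ẇ_in ≈ 811 W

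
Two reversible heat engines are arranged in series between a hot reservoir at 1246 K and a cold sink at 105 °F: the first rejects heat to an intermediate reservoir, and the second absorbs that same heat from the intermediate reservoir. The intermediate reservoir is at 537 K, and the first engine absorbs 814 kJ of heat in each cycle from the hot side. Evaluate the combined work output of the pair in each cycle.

T_C = 105 °F → (105 − 32) × 5/9 = 40.56 °C = 313.71 K.
Two reversible stages in series are equivalent to a single Carnot engine between T_H and T_C, so η_total = 1 − T_C/T_H = 1 − 313.71/1246.00 = 0.7482.
W_total = η_total · Q_H = 0.7482 × 814 = 609.1 kJ.

W_total ≈ 609.1 kJ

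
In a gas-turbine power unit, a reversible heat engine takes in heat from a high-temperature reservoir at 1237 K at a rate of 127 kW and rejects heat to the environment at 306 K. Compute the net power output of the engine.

Ẇ ≈ 95.58 kW

The Carnot efficiency is η = 1 − T_C/T_H = 1 − 306.00/1237.00 = 0.7526.
W = η·Q_H = 0.7526 × 127 = 95.58 kW.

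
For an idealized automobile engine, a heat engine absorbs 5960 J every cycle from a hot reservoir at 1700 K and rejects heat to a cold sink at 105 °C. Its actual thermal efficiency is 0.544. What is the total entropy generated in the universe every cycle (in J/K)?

T_C = 105 °C → 105 + 273.15 = 378.15 K.
W = η·Q_H = 0.544 × 5960 = 3242 J, so Q_C = Q_H − W = 2718 J.
Reservoir entropy changes: ΔS_H = −Q_H/T_H = −5960/1700.00 = -3.506 J/K and ΔS_C = +Q_C/T_C = 2718/378.15 = 7.187 J/K.
ΔS_univ = −Q_H/T_H + Q_C/T_C = 3.68 J/K (> 0, since η = 0.544 < η_Carnot = 0.778).

ΔS_univ ≈ 3.68 J/K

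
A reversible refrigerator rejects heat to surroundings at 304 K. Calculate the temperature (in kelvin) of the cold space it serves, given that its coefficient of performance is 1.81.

T_C ≈ 196 K

COP_R = T_C/(T_H − T_C) ⇒ T_C = T_H·COP_R/(1 + COP_R) = 304.00 × 1.81/(1 + 1.81) = 196 K.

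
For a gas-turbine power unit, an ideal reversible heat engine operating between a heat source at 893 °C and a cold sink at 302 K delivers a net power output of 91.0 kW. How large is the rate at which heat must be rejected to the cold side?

Q̇_C ≈ 31.8 kW

T_H = 893 °C → 893 + 273.15 = 1166.15 K.
The Carnot efficiency is η = 1 − T_C/T_H = 1 − 302.00/1166.15 = 0.7410.
Since Q_C/Q_H = T_C/T_H and Q_H = W/η, Q_C = W·T_C/(T_H − T_C) = 91.0 × 302.00/864.15 = 31.8 kW.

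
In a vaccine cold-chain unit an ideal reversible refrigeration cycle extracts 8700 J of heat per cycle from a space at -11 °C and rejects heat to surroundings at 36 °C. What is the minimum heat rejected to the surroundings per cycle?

Q_H ≈ 10300 J

T_H = 36 °C → 36 + 273.15 = 309.15 K.
T_C = -11 °C → -11 + 273.15 = 262.15 K.
For a reversible cycle Q_H/Q_C = T_H/T_C, so Q_H = Q_C·T_H/T_C = 8700 × 309.15/262.15 = 10300 J.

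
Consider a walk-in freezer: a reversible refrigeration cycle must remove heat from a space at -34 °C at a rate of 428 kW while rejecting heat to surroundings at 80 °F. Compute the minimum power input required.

Ẇ_in ≈ 109 kW

T_H = 80 °F → (80 − 32) × 5/9 = 26.67 °C = 299.82 K.
T_C = -34 °C → -34 + 273.15 = 239.15 K.
COP_R = T_C/(T_H − T_C) = 239.15/60.67 = 3.9420.
W = Q_C/COP_R = 428/3.9420 = 109 kW.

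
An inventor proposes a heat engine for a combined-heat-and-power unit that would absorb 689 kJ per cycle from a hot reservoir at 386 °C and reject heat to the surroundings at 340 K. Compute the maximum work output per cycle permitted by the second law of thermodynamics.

W_max ≈ 334 kJ

T_H = 386 °C → 386 + 273.15 = 659.15 K.
No engine can exceed the Carnot limit: η_max = 1 − T_C/T_H = 1 − 340.00/659.15 = 0.4842.
W_max = η_max · Q_H = 0.4842 × 689 = 334 kJ.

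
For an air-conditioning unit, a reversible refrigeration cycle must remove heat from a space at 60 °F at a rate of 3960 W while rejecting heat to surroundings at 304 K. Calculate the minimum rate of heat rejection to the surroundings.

Q̇_H ≈ 4170 W

T_C = 60 °F → (60 − 32) × 5/9 = 15.56 °C = 288.71 K.
For a reversible cycle Q_H/Q_C = T_H/T_C, so Q_H = Q_C·T_H/T_C = 3960 × 304.00/288.71 = 4170 W.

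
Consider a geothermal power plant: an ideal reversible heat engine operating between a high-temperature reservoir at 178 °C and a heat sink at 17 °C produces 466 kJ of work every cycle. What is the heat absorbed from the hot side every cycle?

Q_H ≈ 1306 kJ

T_H = 178 °C → 178 + 273.15 = 451.15 K.
T_C = 17 °C → 17 + 273.15 = 290.15 K.
η_rev = 1 − T_C/T_H = 1 − 290.15/451.15 = 0.3569.
Q_H = W/η = 466/0.3569 = 1306 kJ.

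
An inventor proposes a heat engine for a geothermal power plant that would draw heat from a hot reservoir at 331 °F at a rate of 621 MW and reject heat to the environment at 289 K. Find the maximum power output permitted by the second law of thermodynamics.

Ẇ_max ≈ 212.4 MW

T_H = 331 °F → (331 − 32) × 5/9 = 166.11 °C = 439.26 K.
By the Carnot theorem, η_max = 1 − T_C/T_H = 1 − 289.00/439.26 = 0.3421.
W_max = η_max · Q_H = 0.3421 × 621 = 212.4 MW.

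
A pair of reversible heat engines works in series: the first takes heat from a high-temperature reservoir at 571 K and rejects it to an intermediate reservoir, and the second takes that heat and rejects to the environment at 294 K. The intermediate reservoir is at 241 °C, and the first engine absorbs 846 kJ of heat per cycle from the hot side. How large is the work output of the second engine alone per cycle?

W₂ ≈ 326 kJ

T_m = 241 °C → 241 + 273.15 = 514.15 K.
Heat entering the second stage: Q_m = Q_H·(T_m/T_H) = 846 × 514.15/571.00 = 762 kJ.
Second-stage efficiency η₂ = 1 − T_C/T_m = 1 − 294.00/514.15 = 0.4282, so W₂ = η₂·Q_m = 326 kJ.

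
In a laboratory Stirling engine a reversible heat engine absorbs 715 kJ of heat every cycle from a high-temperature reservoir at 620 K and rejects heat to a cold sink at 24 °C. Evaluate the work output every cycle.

W ≈ 372 kJ

T_C = 24 °C → 24 + 273.15 = 297.15 K.
The Carnot efficiency is η = 1 − T_C/T_H = 1 − 297.15/620.00 = 0.5207.
W = η·Q_H = 0.5207 × 715 = 372 kJ.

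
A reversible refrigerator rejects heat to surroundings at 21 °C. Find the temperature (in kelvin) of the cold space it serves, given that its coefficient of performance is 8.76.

T_H = 21 °C → 21 + 273.15 = 294.15 K.
COP_R = T_C/(T_H − T_C) ⇒ T_C = T_H·COP_R/(1 + COP_R) = 294.15 × 8.76/(1 + 8.76) = 264 K.

T_C ≈ 264 K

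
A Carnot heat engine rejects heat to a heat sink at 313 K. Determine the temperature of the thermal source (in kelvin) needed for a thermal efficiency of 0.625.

From η = 1 − T_C/T_H, solving for T_H gives T_H = T_C/(1 − η) = 313.00/(1 − 0.625) = 835 K.

T_H ≈ 835 K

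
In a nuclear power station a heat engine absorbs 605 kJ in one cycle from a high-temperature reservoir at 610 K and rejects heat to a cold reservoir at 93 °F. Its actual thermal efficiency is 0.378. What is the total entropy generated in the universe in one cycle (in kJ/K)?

T_C = 93 °F → (93 − 32) × 5/9 = 33.89 °C = 307.04 K.
W = η·Q_H = 0.378 × 605 = 228.7 kJ, so Q_C = Q_H − W = 376.3 kJ.
Entropy balance on the reservoirs: −Q_H/T_H = -0.9918 kJ/K, +Q_C/T_C = 1.226 kJ/K.
ΔS_univ = −Q_H/T_H + Q_C/T_C = 0.234 kJ/K (> 0, since η = 0.378 < η_Carnot = 0.497).

ΔS_univ ≈ 0.234 kJ/K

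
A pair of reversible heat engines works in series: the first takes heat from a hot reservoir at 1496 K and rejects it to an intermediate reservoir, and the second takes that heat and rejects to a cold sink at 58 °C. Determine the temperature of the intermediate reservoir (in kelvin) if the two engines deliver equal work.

T_C = 58 °C → 58 + 273.15 = 331.15 K.
For reversible stages Q_m = Q_H·(T_m/T_H). Setting W₁ = Q_H(1 − T_m/T_H) equal to W₂ = Q_m(1 − T_C/T_m) = Q_H·(T_m − T_C)/T_H gives T_H − T_m = T_m − T_C, so T_m = (T_H + T_C)/2 = (1496.00 + 331.15)/2 = 914 K.

T_m ≈ 914 K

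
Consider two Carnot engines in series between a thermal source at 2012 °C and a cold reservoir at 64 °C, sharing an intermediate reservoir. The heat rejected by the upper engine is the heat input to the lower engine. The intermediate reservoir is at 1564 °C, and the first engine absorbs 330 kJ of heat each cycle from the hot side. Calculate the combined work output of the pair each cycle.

W_total ≈ 281 kJ

T_H = 2012 °C → 2012 + 273.15 = 2285.15 K.
T_C = 64 °C → 64 + 273.15 = 337.15 K.
Two reversible stages in series are equivalent to a single Carnot engine between T_H and T_C, so η_total = 1 − T_C/T_H = 1 − 337.15/2285.15 = 0.8525.
W_total = η_total · Q_H = 0.8525 × 330 = 281 kJ.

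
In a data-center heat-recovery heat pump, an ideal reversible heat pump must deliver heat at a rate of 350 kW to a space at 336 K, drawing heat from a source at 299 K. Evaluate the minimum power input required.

COP_HP = T_H/(T_H − T_C) = 336.00/37.00 = 9.0811.
W = Q_H/COP_HP = 350/9.0811 = 38.5 kW.

Ẇ_in ≈ 38.5 kW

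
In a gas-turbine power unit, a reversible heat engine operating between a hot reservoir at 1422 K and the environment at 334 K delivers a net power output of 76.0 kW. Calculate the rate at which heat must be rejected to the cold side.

Carnot efficiency: η = 1 − T_C/T_H = 1 − 334.00/1422.00 = 0.7651.
Since Q_C/Q_H = T_C/T_H and Q_H = W/η, Q_C = W·T_C/(T_H − T_C) = 76.0 × 334.00/1088.00 = 23.3 kW.

Q̇_C ≈ 23.3 kW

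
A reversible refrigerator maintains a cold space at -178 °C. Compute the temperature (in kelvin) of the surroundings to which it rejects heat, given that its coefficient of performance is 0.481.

T_H ≈ 293 K

T_C = -178 °C → -178 + 273.15 = 95.15 K.
COP_R = T_C/(T_H − T_C) ⇒ T_H = T_C·(1 + 1/COP_R) = 95.15 × (1 + 1/0.481) = 293 K.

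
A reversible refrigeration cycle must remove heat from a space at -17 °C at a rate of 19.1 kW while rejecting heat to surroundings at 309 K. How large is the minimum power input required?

Ẇ_in ≈ 3.94 kW

T_C = -17 °C → -17 + 273.15 = 256.15 K.
The reversible coefficient of performance is COP_R = T_C/(T_H − T_C) = 256.15/52.85 = 4.8467.
W = Q_C/COP_R = 19.1/4.8467 = 3.94 kW.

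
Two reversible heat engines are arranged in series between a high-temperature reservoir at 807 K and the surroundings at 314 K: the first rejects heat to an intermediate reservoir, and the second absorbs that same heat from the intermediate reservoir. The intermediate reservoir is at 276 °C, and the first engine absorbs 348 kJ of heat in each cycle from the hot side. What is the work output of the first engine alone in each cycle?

W₁ ≈ 111.2 kJ

T_m = 276 °C → 276 + 273.15 = 549.15 K.
First-stage efficiency η₁ = 1 − T_m/T_H = 1 − 549.15/807.00 = 0.3195.
W₁ = η₁·Q_H = 0.3195 × 348 = 111.2 kJ.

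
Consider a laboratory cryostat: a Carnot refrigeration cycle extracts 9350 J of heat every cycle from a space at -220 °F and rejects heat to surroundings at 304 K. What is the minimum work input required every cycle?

W_in ≈ 12000 J

T_C = -220 °F → (-220 − 32) × 5/9 = -140.00 °C = 133.15 K.
For a reversible refrigerator, COP_R = T_C/(T_H − T_C) = 133.15/170.85 = 0.7793.
W = Q_C/COP_R = 9350/0.7793 = 12000 J.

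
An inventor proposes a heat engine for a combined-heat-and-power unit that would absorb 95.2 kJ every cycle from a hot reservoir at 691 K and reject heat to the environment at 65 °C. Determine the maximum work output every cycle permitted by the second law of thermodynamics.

T_C = 65 °C → 65 + 273.15 = 338.15 K.
The second-law ceiling is the Carnot efficiency, η_max = 1 − T_C/T_H = 1 − 338.15/691.00 = 0.5106.
W_max = η_max · Q_H = 0.5106 × 95.2 = 48.6 kJ.

W_max ≈ 48.6 kJ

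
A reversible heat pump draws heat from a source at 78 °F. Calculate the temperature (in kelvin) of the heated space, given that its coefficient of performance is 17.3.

T_H ≈ 317.0 K

T_C = 78 °F → (78 − 32) × 5/9 = 25.56 °C = 298.71 K.
COP_HP = T_H/(T_H − T_C) ⇒ T_H = T_C·COP_HP/(COP_HP − 1) = 298.71 × 17.3/(17.3 − 1) = 317.0 K.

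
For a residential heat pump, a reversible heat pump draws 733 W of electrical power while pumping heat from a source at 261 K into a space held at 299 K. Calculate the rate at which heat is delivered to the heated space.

For a reversible heat pump, COP_HP = T_H/(T_H − T_C) = 299.00/38.00 = 7.8684.
Q_H = COP_HP · W = 7.8684 × 733 = 5768 W.

Q̇_H ≈ 5768 W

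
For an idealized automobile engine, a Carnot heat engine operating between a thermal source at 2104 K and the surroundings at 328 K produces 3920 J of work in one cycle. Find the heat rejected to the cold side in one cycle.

For a reversible engine, η = 1 − T_C/T_H = 1 − 328.00/2104.00 = 0.8441.
Since Q_C/Q_H = T_C/T_H and Q_H = W/η, Q_C = W·T_C/(T_H − T_C) = 3920 × 328.00/1776.00 = 724 J.

Q_C ≈ 724 J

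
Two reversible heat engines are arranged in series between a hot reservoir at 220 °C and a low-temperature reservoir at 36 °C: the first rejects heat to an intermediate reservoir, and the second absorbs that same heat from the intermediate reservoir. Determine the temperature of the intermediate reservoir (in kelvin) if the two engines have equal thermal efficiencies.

T_H = 220 °C → 220 + 273.15 = 493.15 K.
T_C = 36 °C → 36 + 273.15 = 309.15 K.
Equal efficiencies require 1 − T_m/T_H = 1 − T_C/T_m, i.e. T_m/T_H = T_C/T_m, so T_m = √(T_H·T_C) = √(493.15 × 309.15) = 390 K.

T_m ≈ 390 K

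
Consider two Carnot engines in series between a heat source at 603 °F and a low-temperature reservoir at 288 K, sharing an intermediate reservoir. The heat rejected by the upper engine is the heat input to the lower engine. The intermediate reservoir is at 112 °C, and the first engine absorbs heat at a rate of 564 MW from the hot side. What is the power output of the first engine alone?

Ẇ₁ ≈ 196.1 MW

T_H = 603 °F → (603 − 32) × 5/9 = 317.22 °C = 590.37 K.
T_m = 112 °C → 112 + 273.15 = 385.15 K.
First-stage efficiency η₁ = 1 − T_m/T_H = 1 − 385.15/590.37 = 0.3476.
W₁ = η₁·Q_H = 0.3476 × 564 = 196.1 MW.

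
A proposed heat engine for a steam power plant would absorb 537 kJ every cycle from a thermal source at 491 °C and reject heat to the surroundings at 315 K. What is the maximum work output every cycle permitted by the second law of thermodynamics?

T_H = 491 °C → 491 + 273.15 = 764.15 K.
The second-law ceiling is the Carnot efficiency, η_max = 1 − T_C/T_H = 1 − 315.00/764.15 = 0.5878.
W_max = η_max · Q_H = 0.5878 × 537 = 316 kJ.

W_max ≈ 316 kJ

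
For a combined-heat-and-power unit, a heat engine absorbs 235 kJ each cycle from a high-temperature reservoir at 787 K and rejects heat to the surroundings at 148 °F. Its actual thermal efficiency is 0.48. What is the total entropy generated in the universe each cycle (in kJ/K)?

ΔS_univ ≈ 0.06337 kJ/K

T_C = 148 °F → (148 − 32) × 5/9 = 64.44 °C = 337.59 K.
W = η·Q_H = 0.48 × 235 = 112.8 kJ, so Q_C = Q_H − W = 122.2 kJ.
The hot reservoir loses entropy Q_H/T_H = 235/787.00 = 0.2986 kJ/K; the cold reservoir gains Q_C/T_C = 122.2/337.59 = 0.3620 kJ/K.
ΔS_univ = −Q_H/T_H + Q_C/T_C = 0.06337 kJ/K (> 0, since η = 0.48 < η_Carnot = 0.571).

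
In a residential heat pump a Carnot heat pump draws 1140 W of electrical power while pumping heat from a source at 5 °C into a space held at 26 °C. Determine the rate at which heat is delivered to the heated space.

Q̇_H ≈ 16200 W

T_H = 26 °C → 26 + 273.15 = 299.15 K.
T_C = 5 °C → 5 + 273.15 = 278.15 K.
Reversible heating COP: COP_HP = T_H/(T_H − T_C) = 299.15/21.00 = 14.2452.
Q_H = COP_HP · W = 14.2452 × 1140 = 16200 W.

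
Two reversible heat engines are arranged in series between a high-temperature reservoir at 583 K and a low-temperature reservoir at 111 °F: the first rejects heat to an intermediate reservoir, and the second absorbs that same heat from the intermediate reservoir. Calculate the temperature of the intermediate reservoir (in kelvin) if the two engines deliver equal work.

T_m ≈ 450 K

T_C = 111 °F → (111 − 32) × 5/9 = 43.89 °C = 317.04 K.
For reversible stages Q_m = Q_H·(T_m/T_H). Setting W₁ = Q_H(1 − T_m/T_H) equal to W₂ = Q_m(1 − T_C/T_m) = Q_H·(T_m − T_C)/T_H gives T_H − T_m = T_m − T_C, so T_m = (T_H + T_C)/2 = (583.00 + 317.04)/2 = 450 K.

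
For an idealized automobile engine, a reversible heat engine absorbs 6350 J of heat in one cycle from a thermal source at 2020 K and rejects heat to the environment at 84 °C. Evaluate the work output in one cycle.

W ≈ 5230 J

T_C = 84 °C → 84 + 273.15 = 357.15 K.
The Carnot efficiency is η = 1 − T_C/T_H = 1 − 357.15/2020.00 = 0.8232.
W = η·Q_H = 0.8232 × 6350 = 5230 J.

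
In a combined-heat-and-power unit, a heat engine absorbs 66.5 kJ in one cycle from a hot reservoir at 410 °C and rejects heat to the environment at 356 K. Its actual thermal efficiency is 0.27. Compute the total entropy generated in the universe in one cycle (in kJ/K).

ΔS_univ ≈ 0.0390 kJ/K

T_H = 410 °C → 410 + 273.15 = 683.15 K.
W = η·Q_H = 0.27 × 66.5 = 17.96 kJ, so Q_C = Q_H − W = 48.55 kJ.
The hot reservoir loses entropy Q_H/T_H = 66.5/683.15 = 0.09734 kJ/K; the cold reservoir gains Q_C/T_C = 48.55/356.00 = 0.1364 kJ/K.
ΔS_univ = −Q_H/T_H + Q_C/T_C = 0.0390 kJ/K (> 0, since η = 0.27 < η_Carnot = 0.479).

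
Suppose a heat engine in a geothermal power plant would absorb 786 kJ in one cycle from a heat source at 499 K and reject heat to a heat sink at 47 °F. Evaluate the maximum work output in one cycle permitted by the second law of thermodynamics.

W_max ≈ 342.6 kJ

T_C = 47 °F → (47 − 32) × 5/9 = 8.33 °C = 281.48 K.
The second-law ceiling is the Carnot efficiency, η_max = 1 − T_C/T_H = 1 − 281.48/499.00 = 0.4359.
W_max = η_max · Q_H = 0.4359 × 786 = 342.6 kJ.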